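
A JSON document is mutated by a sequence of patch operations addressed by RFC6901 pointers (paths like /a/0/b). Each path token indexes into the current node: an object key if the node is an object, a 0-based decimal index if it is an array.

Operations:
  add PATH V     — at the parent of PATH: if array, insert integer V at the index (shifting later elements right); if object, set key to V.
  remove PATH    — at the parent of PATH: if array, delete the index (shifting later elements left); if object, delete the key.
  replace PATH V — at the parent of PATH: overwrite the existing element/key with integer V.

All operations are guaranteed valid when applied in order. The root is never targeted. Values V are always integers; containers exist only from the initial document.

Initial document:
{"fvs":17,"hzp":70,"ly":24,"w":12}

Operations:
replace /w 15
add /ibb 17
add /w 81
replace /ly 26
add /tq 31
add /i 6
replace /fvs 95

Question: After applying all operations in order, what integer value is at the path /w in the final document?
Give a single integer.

After op 1 (replace /w 15): {"fvs":17,"hzp":70,"ly":24,"w":15}
After op 2 (add /ibb 17): {"fvs":17,"hzp":70,"ibb":17,"ly":24,"w":15}
After op 3 (add /w 81): {"fvs":17,"hzp":70,"ibb":17,"ly":24,"w":81}
After op 4 (replace /ly 26): {"fvs":17,"hzp":70,"ibb":17,"ly":26,"w":81}
After op 5 (add /tq 31): {"fvs":17,"hzp":70,"ibb":17,"ly":26,"tq":31,"w":81}
After op 6 (add /i 6): {"fvs":17,"hzp":70,"i":6,"ibb":17,"ly":26,"tq":31,"w":81}
After op 7 (replace /fvs 95): {"fvs":95,"hzp":70,"i":6,"ibb":17,"ly":26,"tq":31,"w":81}
Value at /w: 81

Answer: 81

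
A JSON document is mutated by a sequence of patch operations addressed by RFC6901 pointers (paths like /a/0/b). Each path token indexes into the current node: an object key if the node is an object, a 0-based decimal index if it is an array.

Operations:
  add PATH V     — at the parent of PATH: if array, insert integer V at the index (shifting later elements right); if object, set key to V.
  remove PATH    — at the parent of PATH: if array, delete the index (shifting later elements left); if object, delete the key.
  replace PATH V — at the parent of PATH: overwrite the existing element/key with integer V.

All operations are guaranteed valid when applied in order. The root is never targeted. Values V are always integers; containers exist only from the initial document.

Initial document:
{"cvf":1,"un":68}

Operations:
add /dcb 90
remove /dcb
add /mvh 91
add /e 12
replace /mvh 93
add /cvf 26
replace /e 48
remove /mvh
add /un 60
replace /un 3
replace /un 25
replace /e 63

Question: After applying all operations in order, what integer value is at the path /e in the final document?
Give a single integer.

After op 1 (add /dcb 90): {"cvf":1,"dcb":90,"un":68}
After op 2 (remove /dcb): {"cvf":1,"un":68}
After op 3 (add /mvh 91): {"cvf":1,"mvh":91,"un":68}
After op 4 (add /e 12): {"cvf":1,"e":12,"mvh":91,"un":68}
After op 5 (replace /mvh 93): {"cvf":1,"e":12,"mvh":93,"un":68}
After op 6 (add /cvf 26): {"cvf":26,"e":12,"mvh":93,"un":68}
After op 7 (replace /e 48): {"cvf":26,"e":48,"mvh":93,"un":68}
After op 8 (remove /mvh): {"cvf":26,"e":48,"un":68}
After op 9 (add /un 60): {"cvf":26,"e":48,"un":60}
After op 10 (replace /un 3): {"cvf":26,"e":48,"un":3}
After op 11 (replace /un 25): {"cvf":26,"e":48,"un":25}
After op 12 (replace /e 63): {"cvf":26,"e":63,"un":25}
Value at /e: 63

Answer: 63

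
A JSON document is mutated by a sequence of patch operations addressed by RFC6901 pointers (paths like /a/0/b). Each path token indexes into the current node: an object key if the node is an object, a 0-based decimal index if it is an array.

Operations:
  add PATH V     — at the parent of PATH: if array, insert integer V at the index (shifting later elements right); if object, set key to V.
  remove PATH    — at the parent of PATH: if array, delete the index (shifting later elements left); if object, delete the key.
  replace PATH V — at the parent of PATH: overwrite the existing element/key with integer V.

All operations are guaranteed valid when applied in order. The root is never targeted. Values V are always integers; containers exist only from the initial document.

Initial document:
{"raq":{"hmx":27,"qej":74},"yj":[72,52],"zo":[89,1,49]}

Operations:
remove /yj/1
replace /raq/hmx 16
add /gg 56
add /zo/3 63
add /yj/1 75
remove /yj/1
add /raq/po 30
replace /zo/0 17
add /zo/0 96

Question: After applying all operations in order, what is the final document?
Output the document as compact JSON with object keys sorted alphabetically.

After op 1 (remove /yj/1): {"raq":{"hmx":27,"qej":74},"yj":[72],"zo":[89,1,49]}
After op 2 (replace /raq/hmx 16): {"raq":{"hmx":16,"qej":74},"yj":[72],"zo":[89,1,49]}
After op 3 (add /gg 56): {"gg":56,"raq":{"hmx":16,"qej":74},"yj":[72],"zo":[89,1,49]}
After op 4 (add /zo/3 63): {"gg":56,"raq":{"hmx":16,"qej":74},"yj":[72],"zo":[89,1,49,63]}
After op 5 (add /yj/1 75): {"gg":56,"raq":{"hmx":16,"qej":74},"yj":[72,75],"zo":[89,1,49,63]}
After op 6 (remove /yj/1): {"gg":56,"raq":{"hmx":16,"qej":74},"yj":[72],"zo":[89,1,49,63]}
After op 7 (add /raq/po 30): {"gg":56,"raq":{"hmx":16,"po":30,"qej":74},"yj":[72],"zo":[89,1,49,63]}
After op 8 (replace /zo/0 17): {"gg":56,"raq":{"hmx":16,"po":30,"qej":74},"yj":[72],"zo":[17,1,49,63]}
After op 9 (add /zo/0 96): {"gg":56,"raq":{"hmx":16,"po":30,"qej":74},"yj":[72],"zo":[96,17,1,49,63]}

Answer: {"gg":56,"raq":{"hmx":16,"po":30,"qej":74},"yj":[72],"zo":[96,17,1,49,63]}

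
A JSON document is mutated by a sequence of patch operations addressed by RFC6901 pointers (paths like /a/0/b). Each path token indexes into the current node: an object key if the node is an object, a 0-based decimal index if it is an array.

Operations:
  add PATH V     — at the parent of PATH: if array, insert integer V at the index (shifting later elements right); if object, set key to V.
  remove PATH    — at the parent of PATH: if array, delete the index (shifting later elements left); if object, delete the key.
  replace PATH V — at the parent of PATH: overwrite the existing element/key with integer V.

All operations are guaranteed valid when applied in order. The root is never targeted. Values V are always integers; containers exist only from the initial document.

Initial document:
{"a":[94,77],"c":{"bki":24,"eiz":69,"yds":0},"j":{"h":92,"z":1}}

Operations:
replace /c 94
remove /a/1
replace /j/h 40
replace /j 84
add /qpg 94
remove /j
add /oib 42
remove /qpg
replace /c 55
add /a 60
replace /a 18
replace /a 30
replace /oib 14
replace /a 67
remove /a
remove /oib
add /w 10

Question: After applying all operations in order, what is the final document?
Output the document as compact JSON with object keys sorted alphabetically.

After op 1 (replace /c 94): {"a":[94,77],"c":94,"j":{"h":92,"z":1}}
After op 2 (remove /a/1): {"a":[94],"c":94,"j":{"h":92,"z":1}}
After op 3 (replace /j/h 40): {"a":[94],"c":94,"j":{"h":40,"z":1}}
After op 4 (replace /j 84): {"a":[94],"c":94,"j":84}
After op 5 (add /qpg 94): {"a":[94],"c":94,"j":84,"qpg":94}
After op 6 (remove /j): {"a":[94],"c":94,"qpg":94}
After op 7 (add /oib 42): {"a":[94],"c":94,"oib":42,"qpg":94}
After op 8 (remove /qpg): {"a":[94],"c":94,"oib":42}
After op 9 (replace /c 55): {"a":[94],"c":55,"oib":42}
After op 10 (add /a 60): {"a":60,"c":55,"oib":42}
After op 11 (replace /a 18): {"a":18,"c":55,"oib":42}
After op 12 (replace /a 30): {"a":30,"c":55,"oib":42}
After op 13 (replace /oib 14): {"a":30,"c":55,"oib":14}
After op 14 (replace /a 67): {"a":67,"c":55,"oib":14}
After op 15 (remove /a): {"c":55,"oib":14}
After op 16 (remove /oib): {"c":55}
After op 17 (add /w 10): {"c":55,"w":10}

Answer: {"c":55,"w":10}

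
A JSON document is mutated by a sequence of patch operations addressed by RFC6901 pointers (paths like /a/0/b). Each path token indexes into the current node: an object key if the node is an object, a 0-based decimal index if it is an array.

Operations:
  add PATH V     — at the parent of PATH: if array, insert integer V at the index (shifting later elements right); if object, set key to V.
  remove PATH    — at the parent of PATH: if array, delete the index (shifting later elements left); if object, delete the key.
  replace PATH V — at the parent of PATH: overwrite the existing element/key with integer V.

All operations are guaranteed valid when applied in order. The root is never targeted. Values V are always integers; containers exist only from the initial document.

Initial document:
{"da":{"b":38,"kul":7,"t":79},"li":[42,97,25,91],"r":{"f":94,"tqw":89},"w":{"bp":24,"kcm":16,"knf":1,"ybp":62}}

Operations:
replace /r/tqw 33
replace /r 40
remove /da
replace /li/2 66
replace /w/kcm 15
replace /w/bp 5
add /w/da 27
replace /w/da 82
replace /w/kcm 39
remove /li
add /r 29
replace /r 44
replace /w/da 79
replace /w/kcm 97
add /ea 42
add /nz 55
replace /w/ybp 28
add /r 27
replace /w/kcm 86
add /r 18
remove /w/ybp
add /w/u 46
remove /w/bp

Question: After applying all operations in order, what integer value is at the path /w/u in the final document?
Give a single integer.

After op 1 (replace /r/tqw 33): {"da":{"b":38,"kul":7,"t":79},"li":[42,97,25,91],"r":{"f":94,"tqw":33},"w":{"bp":24,"kcm":16,"knf":1,"ybp":62}}
After op 2 (replace /r 40): {"da":{"b":38,"kul":7,"t":79},"li":[42,97,25,91],"r":40,"w":{"bp":24,"kcm":16,"knf":1,"ybp":62}}
After op 3 (remove /da): {"li":[42,97,25,91],"r":40,"w":{"bp":24,"kcm":16,"knf":1,"ybp":62}}
After op 4 (replace /li/2 66): {"li":[42,97,66,91],"r":40,"w":{"bp":24,"kcm":16,"knf":1,"ybp":62}}
After op 5 (replace /w/kcm 15): {"li":[42,97,66,91],"r":40,"w":{"bp":24,"kcm":15,"knf":1,"ybp":62}}
After op 6 (replace /w/bp 5): {"li":[42,97,66,91],"r":40,"w":{"bp":5,"kcm":15,"knf":1,"ybp":62}}
After op 7 (add /w/da 27): {"li":[42,97,66,91],"r":40,"w":{"bp":5,"da":27,"kcm":15,"knf":1,"ybp":62}}
After op 8 (replace /w/da 82): {"li":[42,97,66,91],"r":40,"w":{"bp":5,"da":82,"kcm":15,"knf":1,"ybp":62}}
After op 9 (replace /w/kcm 39): {"li":[42,97,66,91],"r":40,"w":{"bp":5,"da":82,"kcm":39,"knf":1,"ybp":62}}
After op 10 (remove /li): {"r":40,"w":{"bp":5,"da":82,"kcm":39,"knf":1,"ybp":62}}
After op 11 (add /r 29): {"r":29,"w":{"bp":5,"da":82,"kcm":39,"knf":1,"ybp":62}}
After op 12 (replace /r 44): {"r":44,"w":{"bp":5,"da":82,"kcm":39,"knf":1,"ybp":62}}
After op 13 (replace /w/da 79): {"r":44,"w":{"bp":5,"da":79,"kcm":39,"knf":1,"ybp":62}}
After op 14 (replace /w/kcm 97): {"r":44,"w":{"bp":5,"da":79,"kcm":97,"knf":1,"ybp":62}}
After op 15 (add /ea 42): {"ea":42,"r":44,"w":{"bp":5,"da":79,"kcm":97,"knf":1,"ybp":62}}
After op 16 (add /nz 55): {"ea":42,"nz":55,"r":44,"w":{"bp":5,"da":79,"kcm":97,"knf":1,"ybp":62}}
After op 17 (replace /w/ybp 28): {"ea":42,"nz":55,"r":44,"w":{"bp":5,"da":79,"kcm":97,"knf":1,"ybp":28}}
After op 18 (add /r 27): {"ea":42,"nz":55,"r":27,"w":{"bp":5,"da":79,"kcm":97,"knf":1,"ybp":28}}
After op 19 (replace /w/kcm 86): {"ea":42,"nz":55,"r":27,"w":{"bp":5,"da":79,"kcm":86,"knf":1,"ybp":28}}
After op 20 (add /r 18): {"ea":42,"nz":55,"r":18,"w":{"bp":5,"da":79,"kcm":86,"knf":1,"ybp":28}}
After op 21 (remove /w/ybp): {"ea":42,"nz":55,"r":18,"w":{"bp":5,"da":79,"kcm":86,"knf":1}}
After op 22 (add /w/u 46): {"ea":42,"nz":55,"r":18,"w":{"bp":5,"da":79,"kcm":86,"knf":1,"u":46}}
After op 23 (remove /w/bp): {"ea":42,"nz":55,"r":18,"w":{"da":79,"kcm":86,"knf":1,"u":46}}
Value at /w/u: 46

Answer: 46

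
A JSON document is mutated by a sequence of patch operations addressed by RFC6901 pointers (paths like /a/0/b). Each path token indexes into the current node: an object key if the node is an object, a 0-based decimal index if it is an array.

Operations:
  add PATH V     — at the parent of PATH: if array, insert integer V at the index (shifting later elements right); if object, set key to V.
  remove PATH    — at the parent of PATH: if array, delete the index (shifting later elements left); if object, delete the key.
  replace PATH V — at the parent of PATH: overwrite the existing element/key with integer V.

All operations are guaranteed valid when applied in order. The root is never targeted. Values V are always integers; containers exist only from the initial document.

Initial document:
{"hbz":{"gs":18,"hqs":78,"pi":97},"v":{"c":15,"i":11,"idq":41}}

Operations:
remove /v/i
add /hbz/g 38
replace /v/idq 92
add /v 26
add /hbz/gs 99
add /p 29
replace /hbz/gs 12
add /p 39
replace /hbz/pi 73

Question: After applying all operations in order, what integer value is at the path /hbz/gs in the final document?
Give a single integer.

Answer: 12

Derivation:
After op 1 (remove /v/i): {"hbz":{"gs":18,"hqs":78,"pi":97},"v":{"c":15,"idq":41}}
After op 2 (add /hbz/g 38): {"hbz":{"g":38,"gs":18,"hqs":78,"pi":97},"v":{"c":15,"idq":41}}
After op 3 (replace /v/idq 92): {"hbz":{"g":38,"gs":18,"hqs":78,"pi":97},"v":{"c":15,"idq":92}}
After op 4 (add /v 26): {"hbz":{"g":38,"gs":18,"hqs":78,"pi":97},"v":26}
After op 5 (add /hbz/gs 99): {"hbz":{"g":38,"gs":99,"hqs":78,"pi":97},"v":26}
After op 6 (add /p 29): {"hbz":{"g":38,"gs":99,"hqs":78,"pi":97},"p":29,"v":26}
After op 7 (replace /hbz/gs 12): {"hbz":{"g":38,"gs":12,"hqs":78,"pi":97},"p":29,"v":26}
After op 8 (add /p 39): {"hbz":{"g":38,"gs":12,"hqs":78,"pi":97},"p":39,"v":26}
After op 9 (replace /hbz/pi 73): {"hbz":{"g":38,"gs":12,"hqs":78,"pi":73},"p":39,"v":26}
Value at /hbz/gs: 12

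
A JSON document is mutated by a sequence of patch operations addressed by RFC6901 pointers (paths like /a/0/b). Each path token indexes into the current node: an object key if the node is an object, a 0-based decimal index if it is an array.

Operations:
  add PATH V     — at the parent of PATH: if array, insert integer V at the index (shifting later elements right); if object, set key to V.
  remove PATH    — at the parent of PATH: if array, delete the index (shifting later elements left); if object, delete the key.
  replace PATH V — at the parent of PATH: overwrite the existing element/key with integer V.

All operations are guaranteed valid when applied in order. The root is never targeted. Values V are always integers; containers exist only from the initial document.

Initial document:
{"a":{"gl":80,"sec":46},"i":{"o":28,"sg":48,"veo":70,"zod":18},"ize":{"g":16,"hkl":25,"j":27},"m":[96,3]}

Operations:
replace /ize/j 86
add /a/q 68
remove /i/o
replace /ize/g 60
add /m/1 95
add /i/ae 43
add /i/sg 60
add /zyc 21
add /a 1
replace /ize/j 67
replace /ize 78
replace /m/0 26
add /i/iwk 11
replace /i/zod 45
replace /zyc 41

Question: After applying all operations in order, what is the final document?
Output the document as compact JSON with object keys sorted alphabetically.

After op 1 (replace /ize/j 86): {"a":{"gl":80,"sec":46},"i":{"o":28,"sg":48,"veo":70,"zod":18},"ize":{"g":16,"hkl":25,"j":86},"m":[96,3]}
After op 2 (add /a/q 68): {"a":{"gl":80,"q":68,"sec":46},"i":{"o":28,"sg":48,"veo":70,"zod":18},"ize":{"g":16,"hkl":25,"j":86},"m":[96,3]}
After op 3 (remove /i/o): {"a":{"gl":80,"q":68,"sec":46},"i":{"sg":48,"veo":70,"zod":18},"ize":{"g":16,"hkl":25,"j":86},"m":[96,3]}
After op 4 (replace /ize/g 60): {"a":{"gl":80,"q":68,"sec":46},"i":{"sg":48,"veo":70,"zod":18},"ize":{"g":60,"hkl":25,"j":86},"m":[96,3]}
After op 5 (add /m/1 95): {"a":{"gl":80,"q":68,"sec":46},"i":{"sg":48,"veo":70,"zod":18},"ize":{"g":60,"hkl":25,"j":86},"m":[96,95,3]}
After op 6 (add /i/ae 43): {"a":{"gl":80,"q":68,"sec":46},"i":{"ae":43,"sg":48,"veo":70,"zod":18},"ize":{"g":60,"hkl":25,"j":86},"m":[96,95,3]}
After op 7 (add /i/sg 60): {"a":{"gl":80,"q":68,"sec":46},"i":{"ae":43,"sg":60,"veo":70,"zod":18},"ize":{"g":60,"hkl":25,"j":86},"m":[96,95,3]}
After op 8 (add /zyc 21): {"a":{"gl":80,"q":68,"sec":46},"i":{"ae":43,"sg":60,"veo":70,"zod":18},"ize":{"g":60,"hkl":25,"j":86},"m":[96,95,3],"zyc":21}
After op 9 (add /a 1): {"a":1,"i":{"ae":43,"sg":60,"veo":70,"zod":18},"ize":{"g":60,"hkl":25,"j":86},"m":[96,95,3],"zyc":21}
After op 10 (replace /ize/j 67): {"a":1,"i":{"ae":43,"sg":60,"veo":70,"zod":18},"ize":{"g":60,"hkl":25,"j":67},"m":[96,95,3],"zyc":21}
After op 11 (replace /ize 78): {"a":1,"i":{"ae":43,"sg":60,"veo":70,"zod":18},"ize":78,"m":[96,95,3],"zyc":21}
After op 12 (replace /m/0 26): {"a":1,"i":{"ae":43,"sg":60,"veo":70,"zod":18},"ize":78,"m":[26,95,3],"zyc":21}
After op 13 (add /i/iwk 11): {"a":1,"i":{"ae":43,"iwk":11,"sg":60,"veo":70,"zod":18},"ize":78,"m":[26,95,3],"zyc":21}
After op 14 (replace /i/zod 45): {"a":1,"i":{"ae":43,"iwk":11,"sg":60,"veo":70,"zod":45},"ize":78,"m":[26,95,3],"zyc":21}
After op 15 (replace /zyc 41): {"a":1,"i":{"ae":43,"iwk":11,"sg":60,"veo":70,"zod":45},"ize":78,"m":[26,95,3],"zyc":41}

Answer: {"a":1,"i":{"ae":43,"iwk":11,"sg":60,"veo":70,"zod":45},"ize":78,"m":[26,95,3],"zyc":41}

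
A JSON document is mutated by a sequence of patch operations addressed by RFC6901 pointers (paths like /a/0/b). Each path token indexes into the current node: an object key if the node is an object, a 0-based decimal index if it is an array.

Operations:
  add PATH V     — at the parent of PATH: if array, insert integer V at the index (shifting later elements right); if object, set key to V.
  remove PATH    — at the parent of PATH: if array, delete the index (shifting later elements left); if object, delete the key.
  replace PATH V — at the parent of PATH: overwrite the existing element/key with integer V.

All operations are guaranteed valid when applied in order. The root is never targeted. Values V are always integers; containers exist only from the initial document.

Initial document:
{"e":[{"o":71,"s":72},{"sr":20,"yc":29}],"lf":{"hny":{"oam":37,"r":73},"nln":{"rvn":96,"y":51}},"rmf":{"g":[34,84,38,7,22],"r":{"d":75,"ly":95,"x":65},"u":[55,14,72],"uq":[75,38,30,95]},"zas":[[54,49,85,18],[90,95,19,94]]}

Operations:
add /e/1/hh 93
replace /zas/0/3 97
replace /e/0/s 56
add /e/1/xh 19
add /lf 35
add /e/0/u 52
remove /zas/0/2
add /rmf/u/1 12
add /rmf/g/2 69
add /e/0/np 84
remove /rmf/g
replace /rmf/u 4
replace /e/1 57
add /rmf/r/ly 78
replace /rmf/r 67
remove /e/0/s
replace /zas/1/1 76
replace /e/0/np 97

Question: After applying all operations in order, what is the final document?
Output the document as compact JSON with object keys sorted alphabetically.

Answer: {"e":[{"np":97,"o":71,"u":52},57],"lf":35,"rmf":{"r":67,"u":4,"uq":[75,38,30,95]},"zas":[[54,49,97],[90,76,19,94]]}

Derivation:
After op 1 (add /e/1/hh 93): {"e":[{"o":71,"s":72},{"hh":93,"sr":20,"yc":29}],"lf":{"hny":{"oam":37,"r":73},"nln":{"rvn":96,"y":51}},"rmf":{"g":[34,84,38,7,22],"r":{"d":75,"ly":95,"x":65},"u":[55,14,72],"uq":[75,38,30,95]},"zas":[[54,49,85,18],[90,95,19,94]]}
After op 2 (replace /zas/0/3 97): {"e":[{"o":71,"s":72},{"hh":93,"sr":20,"yc":29}],"lf":{"hny":{"oam":37,"r":73},"nln":{"rvn":96,"y":51}},"rmf":{"g":[34,84,38,7,22],"r":{"d":75,"ly":95,"x":65},"u":[55,14,72],"uq":[75,38,30,95]},"zas":[[54,49,85,97],[90,95,19,94]]}
After op 3 (replace /e/0/s 56): {"e":[{"o":71,"s":56},{"hh":93,"sr":20,"yc":29}],"lf":{"hny":{"oam":37,"r":73},"nln":{"rvn":96,"y":51}},"rmf":{"g":[34,84,38,7,22],"r":{"d":75,"ly":95,"x":65},"u":[55,14,72],"uq":[75,38,30,95]},"zas":[[54,49,85,97],[90,95,19,94]]}
After op 4 (add /e/1/xh 19): {"e":[{"o":71,"s":56},{"hh":93,"sr":20,"xh":19,"yc":29}],"lf":{"hny":{"oam":37,"r":73},"nln":{"rvn":96,"y":51}},"rmf":{"g":[34,84,38,7,22],"r":{"d":75,"ly":95,"x":65},"u":[55,14,72],"uq":[75,38,30,95]},"zas":[[54,49,85,97],[90,95,19,94]]}
After op 5 (add /lf 35): {"e":[{"o":71,"s":56},{"hh":93,"sr":20,"xh":19,"yc":29}],"lf":35,"rmf":{"g":[34,84,38,7,22],"r":{"d":75,"ly":95,"x":65},"u":[55,14,72],"uq":[75,38,30,95]},"zas":[[54,49,85,97],[90,95,19,94]]}
After op 6 (add /e/0/u 52): {"e":[{"o":71,"s":56,"u":52},{"hh":93,"sr":20,"xh":19,"yc":29}],"lf":35,"rmf":{"g":[34,84,38,7,22],"r":{"d":75,"ly":95,"x":65},"u":[55,14,72],"uq":[75,38,30,95]},"zas":[[54,49,85,97],[90,95,19,94]]}
After op 7 (remove /zas/0/2): {"e":[{"o":71,"s":56,"u":52},{"hh":93,"sr":20,"xh":19,"yc":29}],"lf":35,"rmf":{"g":[34,84,38,7,22],"r":{"d":75,"ly":95,"x":65},"u":[55,14,72],"uq":[75,38,30,95]},"zas":[[54,49,97],[90,95,19,94]]}
After op 8 (add /rmf/u/1 12): {"e":[{"o":71,"s":56,"u":52},{"hh":93,"sr":20,"xh":19,"yc":29}],"lf":35,"rmf":{"g":[34,84,38,7,22],"r":{"d":75,"ly":95,"x":65},"u":[55,12,14,72],"uq":[75,38,30,95]},"zas":[[54,49,97],[90,95,19,94]]}
After op 9 (add /rmf/g/2 69): {"e":[{"o":71,"s":56,"u":52},{"hh":93,"sr":20,"xh":19,"yc":29}],"lf":35,"rmf":{"g":[34,84,69,38,7,22],"r":{"d":75,"ly":95,"x":65},"u":[55,12,14,72],"uq":[75,38,30,95]},"zas":[[54,49,97],[90,95,19,94]]}
After op 10 (add /e/0/np 84): {"e":[{"np":84,"o":71,"s":56,"u":52},{"hh":93,"sr":20,"xh":19,"yc":29}],"lf":35,"rmf":{"g":[34,84,69,38,7,22],"r":{"d":75,"ly":95,"x":65},"u":[55,12,14,72],"uq":[75,38,30,95]},"zas":[[54,49,97],[90,95,19,94]]}
After op 11 (remove /rmf/g): {"e":[{"np":84,"o":71,"s":56,"u":52},{"hh":93,"sr":20,"xh":19,"yc":29}],"lf":35,"rmf":{"r":{"d":75,"ly":95,"x":65},"u":[55,12,14,72],"uq":[75,38,30,95]},"zas":[[54,49,97],[90,95,19,94]]}
After op 12 (replace /rmf/u 4): {"e":[{"np":84,"o":71,"s":56,"u":52},{"hh":93,"sr":20,"xh":19,"yc":29}],"lf":35,"rmf":{"r":{"d":75,"ly":95,"x":65},"u":4,"uq":[75,38,30,95]},"zas":[[54,49,97],[90,95,19,94]]}
After op 13 (replace /e/1 57): {"e":[{"np":84,"o":71,"s":56,"u":52},57],"lf":35,"rmf":{"r":{"d":75,"ly":95,"x":65},"u":4,"uq":[75,38,30,95]},"zas":[[54,49,97],[90,95,19,94]]}
After op 14 (add /rmf/r/ly 78): {"e":[{"np":84,"o":71,"s":56,"u":52},57],"lf":35,"rmf":{"r":{"d":75,"ly":78,"x":65},"u":4,"uq":[75,38,30,95]},"zas":[[54,49,97],[90,95,19,94]]}
After op 15 (replace /rmf/r 67): {"e":[{"np":84,"o":71,"s":56,"u":52},57],"lf":35,"rmf":{"r":67,"u":4,"uq":[75,38,30,95]},"zas":[[54,49,97],[90,95,19,94]]}
After op 16 (remove /e/0/s): {"e":[{"np":84,"o":71,"u":52},57],"lf":35,"rmf":{"r":67,"u":4,"uq":[75,38,30,95]},"zas":[[54,49,97],[90,95,19,94]]}
After op 17 (replace /zas/1/1 76): {"e":[{"np":84,"o":71,"u":52},57],"lf":35,"rmf":{"r":67,"u":4,"uq":[75,38,30,95]},"zas":[[54,49,97],[90,76,19,94]]}
After op 18 (replace /e/0/np 97): {"e":[{"np":97,"o":71,"u":52},57],"lf":35,"rmf":{"r":67,"u":4,"uq":[75,38,30,95]},"zas":[[54,49,97],[90,76,19,94]]}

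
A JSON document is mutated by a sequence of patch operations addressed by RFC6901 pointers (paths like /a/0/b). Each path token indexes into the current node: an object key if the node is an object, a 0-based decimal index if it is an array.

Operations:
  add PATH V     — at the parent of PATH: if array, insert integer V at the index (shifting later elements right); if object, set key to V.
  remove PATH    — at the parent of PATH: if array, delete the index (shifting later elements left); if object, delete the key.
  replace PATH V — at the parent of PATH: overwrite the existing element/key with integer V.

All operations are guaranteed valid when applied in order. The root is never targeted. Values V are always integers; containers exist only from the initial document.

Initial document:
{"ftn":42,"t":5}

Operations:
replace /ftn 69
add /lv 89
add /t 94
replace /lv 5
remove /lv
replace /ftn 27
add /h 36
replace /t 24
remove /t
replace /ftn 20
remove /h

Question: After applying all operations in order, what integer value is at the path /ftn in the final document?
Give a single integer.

Answer: 20

Derivation:
After op 1 (replace /ftn 69): {"ftn":69,"t":5}
After op 2 (add /lv 89): {"ftn":69,"lv":89,"t":5}
After op 3 (add /t 94): {"ftn":69,"lv":89,"t":94}
After op 4 (replace /lv 5): {"ftn":69,"lv":5,"t":94}
After op 5 (remove /lv): {"ftn":69,"t":94}
After op 6 (replace /ftn 27): {"ftn":27,"t":94}
After op 7 (add /h 36): {"ftn":27,"h":36,"t":94}
After op 8 (replace /t 24): {"ftn":27,"h":36,"t":24}
After op 9 (remove /t): {"ftn":27,"h":36}
After op 10 (replace /ftn 20): {"ftn":20,"h":36}
After op 11 (remove /h): {"ftn":20}
Value at /ftn: 20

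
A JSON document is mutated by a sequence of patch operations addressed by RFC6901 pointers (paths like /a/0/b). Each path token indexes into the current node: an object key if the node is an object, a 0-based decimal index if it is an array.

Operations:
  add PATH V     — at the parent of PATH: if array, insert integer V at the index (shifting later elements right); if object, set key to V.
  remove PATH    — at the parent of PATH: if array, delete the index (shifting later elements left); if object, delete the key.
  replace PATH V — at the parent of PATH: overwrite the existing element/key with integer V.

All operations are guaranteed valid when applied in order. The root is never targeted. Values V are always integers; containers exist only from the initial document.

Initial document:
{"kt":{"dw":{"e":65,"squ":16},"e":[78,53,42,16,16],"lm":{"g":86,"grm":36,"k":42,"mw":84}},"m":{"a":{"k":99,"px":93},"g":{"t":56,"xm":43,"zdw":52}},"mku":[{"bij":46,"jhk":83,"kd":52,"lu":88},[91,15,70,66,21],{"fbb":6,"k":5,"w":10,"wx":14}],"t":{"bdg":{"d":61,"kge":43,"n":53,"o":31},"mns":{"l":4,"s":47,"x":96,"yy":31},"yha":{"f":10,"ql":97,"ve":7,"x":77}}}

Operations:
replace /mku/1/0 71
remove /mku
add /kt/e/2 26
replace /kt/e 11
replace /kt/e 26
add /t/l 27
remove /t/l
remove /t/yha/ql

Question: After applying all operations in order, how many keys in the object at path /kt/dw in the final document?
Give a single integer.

After op 1 (replace /mku/1/0 71): {"kt":{"dw":{"e":65,"squ":16},"e":[78,53,42,16,16],"lm":{"g":86,"grm":36,"k":42,"mw":84}},"m":{"a":{"k":99,"px":93},"g":{"t":56,"xm":43,"zdw":52}},"mku":[{"bij":46,"jhk":83,"kd":52,"lu":88},[71,15,70,66,21],{"fbb":6,"k":5,"w":10,"wx":14}],"t":{"bdg":{"d":61,"kge":43,"n":53,"o":31},"mns":{"l":4,"s":47,"x":96,"yy":31},"yha":{"f":10,"ql":97,"ve":7,"x":77}}}
After op 2 (remove /mku): {"kt":{"dw":{"e":65,"squ":16},"e":[78,53,42,16,16],"lm":{"g":86,"grm":36,"k":42,"mw":84}},"m":{"a":{"k":99,"px":93},"g":{"t":56,"xm":43,"zdw":52}},"t":{"bdg":{"d":61,"kge":43,"n":53,"o":31},"mns":{"l":4,"s":47,"x":96,"yy":31},"yha":{"f":10,"ql":97,"ve":7,"x":77}}}
After op 3 (add /kt/e/2 26): {"kt":{"dw":{"e":65,"squ":16},"e":[78,53,26,42,16,16],"lm":{"g":86,"grm":36,"k":42,"mw":84}},"m":{"a":{"k":99,"px":93},"g":{"t":56,"xm":43,"zdw":52}},"t":{"bdg":{"d":61,"kge":43,"n":53,"o":31},"mns":{"l":4,"s":47,"x":96,"yy":31},"yha":{"f":10,"ql":97,"ve":7,"x":77}}}
After op 4 (replace /kt/e 11): {"kt":{"dw":{"e":65,"squ":16},"e":11,"lm":{"g":86,"grm":36,"k":42,"mw":84}},"m":{"a":{"k":99,"px":93},"g":{"t":56,"xm":43,"zdw":52}},"t":{"bdg":{"d":61,"kge":43,"n":53,"o":31},"mns":{"l":4,"s":47,"x":96,"yy":31},"yha":{"f":10,"ql":97,"ve":7,"x":77}}}
After op 5 (replace /kt/e 26): {"kt":{"dw":{"e":65,"squ":16},"e":26,"lm":{"g":86,"grm":36,"k":42,"mw":84}},"m":{"a":{"k":99,"px":93},"g":{"t":56,"xm":43,"zdw":52}},"t":{"bdg":{"d":61,"kge":43,"n":53,"o":31},"mns":{"l":4,"s":47,"x":96,"yy":31},"yha":{"f":10,"ql":97,"ve":7,"x":77}}}
After op 6 (add /t/l 27): {"kt":{"dw":{"e":65,"squ":16},"e":26,"lm":{"g":86,"grm":36,"k":42,"mw":84}},"m":{"a":{"k":99,"px":93},"g":{"t":56,"xm":43,"zdw":52}},"t":{"bdg":{"d":61,"kge":43,"n":53,"o":31},"l":27,"mns":{"l":4,"s":47,"x":96,"yy":31},"yha":{"f":10,"ql":97,"ve":7,"x":77}}}
After op 7 (remove /t/l): {"kt":{"dw":{"e":65,"squ":16},"e":26,"lm":{"g":86,"grm":36,"k":42,"mw":84}},"m":{"a":{"k":99,"px":93},"g":{"t":56,"xm":43,"zdw":52}},"t":{"bdg":{"d":61,"kge":43,"n":53,"o":31},"mns":{"l":4,"s":47,"x":96,"yy":31},"yha":{"f":10,"ql":97,"ve":7,"x":77}}}
After op 8 (remove /t/yha/ql): {"kt":{"dw":{"e":65,"squ":16},"e":26,"lm":{"g":86,"grm":36,"k":42,"mw":84}},"m":{"a":{"k":99,"px":93},"g":{"t":56,"xm":43,"zdw":52}},"t":{"bdg":{"d":61,"kge":43,"n":53,"o":31},"mns":{"l":4,"s":47,"x":96,"yy":31},"yha":{"f":10,"ve":7,"x":77}}}
Size at path /kt/dw: 2

Answer: 2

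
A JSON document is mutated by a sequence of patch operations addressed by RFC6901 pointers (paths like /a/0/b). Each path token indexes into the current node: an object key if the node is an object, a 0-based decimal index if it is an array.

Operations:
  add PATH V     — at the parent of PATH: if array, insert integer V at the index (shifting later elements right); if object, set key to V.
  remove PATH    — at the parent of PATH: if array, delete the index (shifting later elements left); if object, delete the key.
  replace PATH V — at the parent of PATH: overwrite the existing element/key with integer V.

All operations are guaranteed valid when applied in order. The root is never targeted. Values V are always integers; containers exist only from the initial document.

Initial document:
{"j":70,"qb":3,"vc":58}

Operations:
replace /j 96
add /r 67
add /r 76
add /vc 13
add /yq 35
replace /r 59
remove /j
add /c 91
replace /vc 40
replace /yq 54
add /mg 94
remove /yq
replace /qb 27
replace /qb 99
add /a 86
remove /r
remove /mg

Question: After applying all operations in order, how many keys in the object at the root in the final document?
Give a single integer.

Answer: 4

Derivation:
After op 1 (replace /j 96): {"j":96,"qb":3,"vc":58}
After op 2 (add /r 67): {"j":96,"qb":3,"r":67,"vc":58}
After op 3 (add /r 76): {"j":96,"qb":3,"r":76,"vc":58}
After op 4 (add /vc 13): {"j":96,"qb":3,"r":76,"vc":13}
After op 5 (add /yq 35): {"j":96,"qb":3,"r":76,"vc":13,"yq":35}
After op 6 (replace /r 59): {"j":96,"qb":3,"r":59,"vc":13,"yq":35}
After op 7 (remove /j): {"qb":3,"r":59,"vc":13,"yq":35}
After op 8 (add /c 91): {"c":91,"qb":3,"r":59,"vc":13,"yq":35}
After op 9 (replace /vc 40): {"c":91,"qb":3,"r":59,"vc":40,"yq":35}
After op 10 (replace /yq 54): {"c":91,"qb":3,"r":59,"vc":40,"yq":54}
After op 11 (add /mg 94): {"c":91,"mg":94,"qb":3,"r":59,"vc":40,"yq":54}
After op 12 (remove /yq): {"c":91,"mg":94,"qb":3,"r":59,"vc":40}
After op 13 (replace /qb 27): {"c":91,"mg":94,"qb":27,"r":59,"vc":40}
After op 14 (replace /qb 99): {"c":91,"mg":94,"qb":99,"r":59,"vc":40}
After op 15 (add /a 86): {"a":86,"c":91,"mg":94,"qb":99,"r":59,"vc":40}
After op 16 (remove /r): {"a":86,"c":91,"mg":94,"qb":99,"vc":40}
After op 17 (remove /mg): {"a":86,"c":91,"qb":99,"vc":40}
Size at the root: 4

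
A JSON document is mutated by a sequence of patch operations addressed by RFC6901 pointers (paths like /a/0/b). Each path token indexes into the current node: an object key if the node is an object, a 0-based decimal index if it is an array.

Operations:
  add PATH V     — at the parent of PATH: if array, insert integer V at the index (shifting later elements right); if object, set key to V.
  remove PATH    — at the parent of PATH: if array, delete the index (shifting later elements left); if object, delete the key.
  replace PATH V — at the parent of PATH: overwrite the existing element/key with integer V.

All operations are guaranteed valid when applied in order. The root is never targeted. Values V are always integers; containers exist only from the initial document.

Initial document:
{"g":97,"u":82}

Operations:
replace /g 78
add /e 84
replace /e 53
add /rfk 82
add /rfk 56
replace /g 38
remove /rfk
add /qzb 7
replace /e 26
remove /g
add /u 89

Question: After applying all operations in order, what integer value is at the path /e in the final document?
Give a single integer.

After op 1 (replace /g 78): {"g":78,"u":82}
After op 2 (add /e 84): {"e":84,"g":78,"u":82}
After op 3 (replace /e 53): {"e":53,"g":78,"u":82}
After op 4 (add /rfk 82): {"e":53,"g":78,"rfk":82,"u":82}
After op 5 (add /rfk 56): {"e":53,"g":78,"rfk":56,"u":82}
After op 6 (replace /g 38): {"e":53,"g":38,"rfk":56,"u":82}
After op 7 (remove /rfk): {"e":53,"g":38,"u":82}
After op 8 (add /qzb 7): {"e":53,"g":38,"qzb":7,"u":82}
After op 9 (replace /e 26): {"e":26,"g":38,"qzb":7,"u":82}
After op 10 (remove /g): {"e":26,"qzb":7,"u":82}
After op 11 (add /u 89): {"e":26,"qzb":7,"u":89}
Value at /e: 26

Answer: 26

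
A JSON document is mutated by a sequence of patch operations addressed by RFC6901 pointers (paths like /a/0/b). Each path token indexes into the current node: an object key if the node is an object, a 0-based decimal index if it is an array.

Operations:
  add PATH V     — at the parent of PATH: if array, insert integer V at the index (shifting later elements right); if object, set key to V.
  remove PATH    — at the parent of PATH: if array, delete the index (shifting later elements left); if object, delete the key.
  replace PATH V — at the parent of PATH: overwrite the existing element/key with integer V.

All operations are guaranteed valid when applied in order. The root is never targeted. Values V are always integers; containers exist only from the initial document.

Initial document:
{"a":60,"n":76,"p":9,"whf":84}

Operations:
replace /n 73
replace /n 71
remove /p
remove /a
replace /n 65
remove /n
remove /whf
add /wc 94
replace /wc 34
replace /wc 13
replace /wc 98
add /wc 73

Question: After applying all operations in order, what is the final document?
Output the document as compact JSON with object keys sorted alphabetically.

Answer: {"wc":73}

Derivation:
After op 1 (replace /n 73): {"a":60,"n":73,"p":9,"whf":84}
After op 2 (replace /n 71): {"a":60,"n":71,"p":9,"whf":84}
After op 3 (remove /p): {"a":60,"n":71,"whf":84}
After op 4 (remove /a): {"n":71,"whf":84}
After op 5 (replace /n 65): {"n":65,"whf":84}
After op 6 (remove /n): {"whf":84}
After op 7 (remove /whf): {}
After op 8 (add /wc 94): {"wc":94}
After op 9 (replace /wc 34): {"wc":34}
After op 10 (replace /wc 13): {"wc":13}
After op 11 (replace /wc 98): {"wc":98}
After op 12 (add /wc 73): {"wc":73}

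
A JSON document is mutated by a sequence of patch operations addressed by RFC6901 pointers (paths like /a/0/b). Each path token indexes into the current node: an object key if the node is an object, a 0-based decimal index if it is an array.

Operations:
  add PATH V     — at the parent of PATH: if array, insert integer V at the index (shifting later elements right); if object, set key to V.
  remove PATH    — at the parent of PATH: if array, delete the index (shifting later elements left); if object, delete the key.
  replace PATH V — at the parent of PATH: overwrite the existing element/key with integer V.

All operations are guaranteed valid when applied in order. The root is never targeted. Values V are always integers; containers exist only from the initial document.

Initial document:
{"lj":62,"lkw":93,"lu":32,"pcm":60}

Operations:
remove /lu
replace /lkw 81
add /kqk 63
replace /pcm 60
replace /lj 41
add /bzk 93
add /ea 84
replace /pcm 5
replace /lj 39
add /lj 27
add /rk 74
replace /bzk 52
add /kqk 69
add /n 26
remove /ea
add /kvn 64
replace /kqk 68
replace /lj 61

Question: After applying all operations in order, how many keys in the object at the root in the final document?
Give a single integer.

Answer: 8

Derivation:
After op 1 (remove /lu): {"lj":62,"lkw":93,"pcm":60}
After op 2 (replace /lkw 81): {"lj":62,"lkw":81,"pcm":60}
After op 3 (add /kqk 63): {"kqk":63,"lj":62,"lkw":81,"pcm":60}
After op 4 (replace /pcm 60): {"kqk":63,"lj":62,"lkw":81,"pcm":60}
After op 5 (replace /lj 41): {"kqk":63,"lj":41,"lkw":81,"pcm":60}
After op 6 (add /bzk 93): {"bzk":93,"kqk":63,"lj":41,"lkw":81,"pcm":60}
After op 7 (add /ea 84): {"bzk":93,"ea":84,"kqk":63,"lj":41,"lkw":81,"pcm":60}
After op 8 (replace /pcm 5): {"bzk":93,"ea":84,"kqk":63,"lj":41,"lkw":81,"pcm":5}
After op 9 (replace /lj 39): {"bzk":93,"ea":84,"kqk":63,"lj":39,"lkw":81,"pcm":5}
After op 10 (add /lj 27): {"bzk":93,"ea":84,"kqk":63,"lj":27,"lkw":81,"pcm":5}
After op 11 (add /rk 74): {"bzk":93,"ea":84,"kqk":63,"lj":27,"lkw":81,"pcm":5,"rk":74}
After op 12 (replace /bzk 52): {"bzk":52,"ea":84,"kqk":63,"lj":27,"lkw":81,"pcm":5,"rk":74}
After op 13 (add /kqk 69): {"bzk":52,"ea":84,"kqk":69,"lj":27,"lkw":81,"pcm":5,"rk":74}
After op 14 (add /n 26): {"bzk":52,"ea":84,"kqk":69,"lj":27,"lkw":81,"n":26,"pcm":5,"rk":74}
After op 15 (remove /ea): {"bzk":52,"kqk":69,"lj":27,"lkw":81,"n":26,"pcm":5,"rk":74}
After op 16 (add /kvn 64): {"bzk":52,"kqk":69,"kvn":64,"lj":27,"lkw":81,"n":26,"pcm":5,"rk":74}
After op 17 (replace /kqk 68): {"bzk":52,"kqk":68,"kvn":64,"lj":27,"lkw":81,"n":26,"pcm":5,"rk":74}
After op 18 (replace /lj 61): {"bzk":52,"kqk":68,"kvn":64,"lj":61,"lkw":81,"n":26,"pcm":5,"rk":74}
Size at the root: 8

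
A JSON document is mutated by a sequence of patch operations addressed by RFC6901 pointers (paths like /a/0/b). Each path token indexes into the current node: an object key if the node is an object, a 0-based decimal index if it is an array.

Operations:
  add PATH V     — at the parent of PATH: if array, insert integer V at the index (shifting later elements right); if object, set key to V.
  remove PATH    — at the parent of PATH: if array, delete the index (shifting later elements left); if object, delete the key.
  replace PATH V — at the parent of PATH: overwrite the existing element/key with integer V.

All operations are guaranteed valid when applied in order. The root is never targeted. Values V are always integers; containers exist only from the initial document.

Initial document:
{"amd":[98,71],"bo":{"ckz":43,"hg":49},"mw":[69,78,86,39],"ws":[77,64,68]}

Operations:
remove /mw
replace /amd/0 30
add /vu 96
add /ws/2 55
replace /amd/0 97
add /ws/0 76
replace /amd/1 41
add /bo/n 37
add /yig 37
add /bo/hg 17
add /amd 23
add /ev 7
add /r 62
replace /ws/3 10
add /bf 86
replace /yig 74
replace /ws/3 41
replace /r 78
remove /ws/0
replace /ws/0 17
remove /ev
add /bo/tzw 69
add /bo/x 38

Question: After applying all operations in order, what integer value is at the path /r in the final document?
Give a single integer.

Answer: 78

Derivation:
After op 1 (remove /mw): {"amd":[98,71],"bo":{"ckz":43,"hg":49},"ws":[77,64,68]}
After op 2 (replace /amd/0 30): {"amd":[30,71],"bo":{"ckz":43,"hg":49},"ws":[77,64,68]}
After op 3 (add /vu 96): {"amd":[30,71],"bo":{"ckz":43,"hg":49},"vu":96,"ws":[77,64,68]}
After op 4 (add /ws/2 55): {"amd":[30,71],"bo":{"ckz":43,"hg":49},"vu":96,"ws":[77,64,55,68]}
After op 5 (replace /amd/0 97): {"amd":[97,71],"bo":{"ckz":43,"hg":49},"vu":96,"ws":[77,64,55,68]}
After op 6 (add /ws/0 76): {"amd":[97,71],"bo":{"ckz":43,"hg":49},"vu":96,"ws":[76,77,64,55,68]}
After op 7 (replace /amd/1 41): {"amd":[97,41],"bo":{"ckz":43,"hg":49},"vu":96,"ws":[76,77,64,55,68]}
After op 8 (add /bo/n 37): {"amd":[97,41],"bo":{"ckz":43,"hg":49,"n":37},"vu":96,"ws":[76,77,64,55,68]}
After op 9 (add /yig 37): {"amd":[97,41],"bo":{"ckz":43,"hg":49,"n":37},"vu":96,"ws":[76,77,64,55,68],"yig":37}
After op 10 (add /bo/hg 17): {"amd":[97,41],"bo":{"ckz":43,"hg":17,"n":37},"vu":96,"ws":[76,77,64,55,68],"yig":37}
After op 11 (add /amd 23): {"amd":23,"bo":{"ckz":43,"hg":17,"n":37},"vu":96,"ws":[76,77,64,55,68],"yig":37}
After op 12 (add /ev 7): {"amd":23,"bo":{"ckz":43,"hg":17,"n":37},"ev":7,"vu":96,"ws":[76,77,64,55,68],"yig":37}
After op 13 (add /r 62): {"amd":23,"bo":{"ckz":43,"hg":17,"n":37},"ev":7,"r":62,"vu":96,"ws":[76,77,64,55,68],"yig":37}
After op 14 (replace /ws/3 10): {"amd":23,"bo":{"ckz":43,"hg":17,"n":37},"ev":7,"r":62,"vu":96,"ws":[76,77,64,10,68],"yig":37}
After op 15 (add /bf 86): {"amd":23,"bf":86,"bo":{"ckz":43,"hg":17,"n":37},"ev":7,"r":62,"vu":96,"ws":[76,77,64,10,68],"yig":37}
After op 16 (replace /yig 74): {"amd":23,"bf":86,"bo":{"ckz":43,"hg":17,"n":37},"ev":7,"r":62,"vu":96,"ws":[76,77,64,10,68],"yig":74}
After op 17 (replace /ws/3 41): {"amd":23,"bf":86,"bo":{"ckz":43,"hg":17,"n":37},"ev":7,"r":62,"vu":96,"ws":[76,77,64,41,68],"yig":74}
After op 18 (replace /r 78): {"amd":23,"bf":86,"bo":{"ckz":43,"hg":17,"n":37},"ev":7,"r":78,"vu":96,"ws":[76,77,64,41,68],"yig":74}
After op 19 (remove /ws/0): {"amd":23,"bf":86,"bo":{"ckz":43,"hg":17,"n":37},"ev":7,"r":78,"vu":96,"ws":[77,64,41,68],"yig":74}
After op 20 (replace /ws/0 17): {"amd":23,"bf":86,"bo":{"ckz":43,"hg":17,"n":37},"ev":7,"r":78,"vu":96,"ws":[17,64,41,68],"yig":74}
After op 21 (remove /ev): {"amd":23,"bf":86,"bo":{"ckz":43,"hg":17,"n":37},"r":78,"vu":96,"ws":[17,64,41,68],"yig":74}
After op 22 (add /bo/tzw 69): {"amd":23,"bf":86,"bo":{"ckz":43,"hg":17,"n":37,"tzw":69},"r":78,"vu":96,"ws":[17,64,41,68],"yig":74}
After op 23 (add /bo/x 38): {"amd":23,"bf":86,"bo":{"ckz":43,"hg":17,"n":37,"tzw":69,"x":38},"r":78,"vu":96,"ws":[17,64,41,68],"yig":74}
Value at /r: 78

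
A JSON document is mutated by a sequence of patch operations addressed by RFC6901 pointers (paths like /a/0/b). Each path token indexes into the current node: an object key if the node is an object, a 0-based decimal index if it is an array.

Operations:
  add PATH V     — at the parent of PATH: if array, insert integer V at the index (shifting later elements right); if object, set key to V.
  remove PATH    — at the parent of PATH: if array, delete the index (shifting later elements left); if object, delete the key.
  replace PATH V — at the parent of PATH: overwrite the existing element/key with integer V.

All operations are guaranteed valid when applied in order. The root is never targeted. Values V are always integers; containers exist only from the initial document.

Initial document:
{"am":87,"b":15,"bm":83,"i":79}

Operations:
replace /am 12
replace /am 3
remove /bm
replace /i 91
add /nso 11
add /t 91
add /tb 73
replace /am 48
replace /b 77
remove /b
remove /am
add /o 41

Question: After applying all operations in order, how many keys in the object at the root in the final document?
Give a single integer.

Answer: 5

Derivation:
After op 1 (replace /am 12): {"am":12,"b":15,"bm":83,"i":79}
After op 2 (replace /am 3): {"am":3,"b":15,"bm":83,"i":79}
After op 3 (remove /bm): {"am":3,"b":15,"i":79}
After op 4 (replace /i 91): {"am":3,"b":15,"i":91}
After op 5 (add /nso 11): {"am":3,"b":15,"i":91,"nso":11}
After op 6 (add /t 91): {"am":3,"b":15,"i":91,"nso":11,"t":91}
After op 7 (add /tb 73): {"am":3,"b":15,"i":91,"nso":11,"t":91,"tb":73}
After op 8 (replace /am 48): {"am":48,"b":15,"i":91,"nso":11,"t":91,"tb":73}
After op 9 (replace /b 77): {"am":48,"b":77,"i":91,"nso":11,"t":91,"tb":73}
After op 10 (remove /b): {"am":48,"i":91,"nso":11,"t":91,"tb":73}
After op 11 (remove /am): {"i":91,"nso":11,"t":91,"tb":73}
After op 12 (add /o 41): {"i":91,"nso":11,"o":41,"t":91,"tb":73}
Size at the root: 5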